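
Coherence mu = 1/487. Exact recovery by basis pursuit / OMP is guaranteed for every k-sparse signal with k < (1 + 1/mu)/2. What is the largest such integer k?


1/mu = 487.
1 + 1/mu = 488.
(1 + 1/mu)/2 = 244 is an integer and the inequality is strict, so k_max = 244 - 1 = 243.

243


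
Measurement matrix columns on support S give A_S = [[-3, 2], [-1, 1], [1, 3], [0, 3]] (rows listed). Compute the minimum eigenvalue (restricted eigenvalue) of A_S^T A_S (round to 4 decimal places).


A_S^T A_S = [[11, -4], [-4, 23]].
trace = 34.
det = 237.
disc = trace^2 - 4*det = 1156 - 4*237 = 208.
sqrt(208) ≈ 14.422205.
lam_min = (34 - sqrt(208))/2 ≈ (34 - 14.422205)/2 = 9.7888975 ≈ 9.7889.

9.7889


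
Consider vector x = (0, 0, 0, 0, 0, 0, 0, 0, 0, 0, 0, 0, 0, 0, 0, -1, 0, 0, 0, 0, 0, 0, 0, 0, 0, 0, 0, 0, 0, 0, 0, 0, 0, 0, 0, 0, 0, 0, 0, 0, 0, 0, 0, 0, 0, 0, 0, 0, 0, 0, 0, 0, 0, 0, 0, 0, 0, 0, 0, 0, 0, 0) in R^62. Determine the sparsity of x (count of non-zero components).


Non-zero positions: [15].
Sparsity = 1.

1


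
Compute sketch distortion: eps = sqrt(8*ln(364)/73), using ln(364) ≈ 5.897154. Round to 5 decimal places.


ln(364) ≈ 5.897154.
8*ln(N)/m ≈ 8*5.897154/73 ≈ 0.64626345.
eps = sqrt(0.64626345) ≈ 0.8039051 ≈ 0.80391.

0.80391


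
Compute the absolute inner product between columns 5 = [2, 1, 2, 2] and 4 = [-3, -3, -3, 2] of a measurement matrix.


Inner product: 2*-3 + 1*-3 + 2*-3 + 2*2
Products: [-6, -3, -6, 4]
Sum = -11.
|dot| = 11.

11


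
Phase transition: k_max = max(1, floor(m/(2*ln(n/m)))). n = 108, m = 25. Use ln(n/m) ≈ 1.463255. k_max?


n/m = 108/25.
ln(n/m) ≈ 1.463255.
2*ln(n/m) ≈ 2.92651.
m/(2*ln(n/m)) ≈ 25/2.92651 ≈ 8.5426.
floor = 8.
k_max = max(1, 8) = 8.

8


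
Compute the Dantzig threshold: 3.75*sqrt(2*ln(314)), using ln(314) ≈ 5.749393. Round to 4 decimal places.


ln(314) ≈ 5.749393.
2*ln(n) ≈ 11.498786.
sqrt(2*ln(n)) ≈ sqrt(11.498786) ≈ 3.390986.
threshold ≈ 3.75*3.390986 = 12.7161975 ≈ 12.7162.

12.7162


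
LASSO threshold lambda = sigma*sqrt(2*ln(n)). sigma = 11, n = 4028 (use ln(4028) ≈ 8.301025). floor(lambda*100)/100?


ln(4028) ≈ 8.301025.
2*ln(n) ≈ 16.60205.
sqrt(2*ln(n)) ≈ sqrt(16.60205) ≈ 4.074561.
lambda ≈ 11*4.074561 = 44.820171.
floor(lambda*100)/100 = 44.82.

44.82


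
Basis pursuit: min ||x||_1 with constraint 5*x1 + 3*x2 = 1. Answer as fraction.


Axis intercepts:
  x1 = 1/5, x2 = 0: L1 = 1/5
  x1 = 0, x2 = 1/3: L1 = 1/3
x* = (1/5, 0)
||x*||_1 = 1/5.

1/5


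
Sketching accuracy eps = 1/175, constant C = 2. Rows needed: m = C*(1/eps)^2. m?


1/eps = 175.
(1/eps)^2 = 30625.
m = 2*30625 = 61250.

61250


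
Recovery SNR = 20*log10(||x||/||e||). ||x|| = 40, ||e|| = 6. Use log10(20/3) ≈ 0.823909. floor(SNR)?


||x||/||e|| = 40/6 = 20/3.
log10(20/3) ≈ 0.823909.
20*log10(||x||/||e||) ≈ 20*0.823909 = 16.47818.
floor(16.47818) = 16.

16


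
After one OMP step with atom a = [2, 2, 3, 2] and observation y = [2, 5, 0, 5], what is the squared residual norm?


a^T a = 21.
a^T y = 24.
coeff = 24/21 = 8/7.
||r||^2 = 186/7.

186/7


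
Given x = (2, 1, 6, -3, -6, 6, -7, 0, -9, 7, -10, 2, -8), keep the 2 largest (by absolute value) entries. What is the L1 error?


Sorted |x_i| descending: [10, 9, 8, 7, 7, 6, 6, 6, 3, 2, 2, 1, 0]
Keep top 2: [10, 9]
Tail entries: [8, 7, 7, 6, 6, 6, 3, 2, 2, 1, 0]
L1 error = sum of tail = 48.

48


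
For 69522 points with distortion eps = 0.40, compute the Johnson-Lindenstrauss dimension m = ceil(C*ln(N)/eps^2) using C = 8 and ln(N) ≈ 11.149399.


ln(69522) ≈ 11.149399.
eps^2 = 0.40^2 = 0.16.
C*ln(N)/eps^2 ≈ 8*11.149399/0.16 ≈ 557.47.
m = ceil(557.47) = 558.

558


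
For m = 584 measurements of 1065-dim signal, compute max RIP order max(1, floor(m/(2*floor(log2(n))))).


floor(log2(1065)) = 10.
2*10 = 20.
m/(2*floor(log2(n))) = 584/20 ≈ 29.2.
floor = 29.
k = max(1, 29) = 29.

29


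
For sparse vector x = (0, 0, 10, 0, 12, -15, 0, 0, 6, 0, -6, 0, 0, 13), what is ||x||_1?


Non-zero entries: [(2, 10), (4, 12), (5, -15), (8, 6), (10, -6), (13, 13)]
Absolute values: [10, 12, 15, 6, 6, 13]
||x||_1 = sum = 62.

62


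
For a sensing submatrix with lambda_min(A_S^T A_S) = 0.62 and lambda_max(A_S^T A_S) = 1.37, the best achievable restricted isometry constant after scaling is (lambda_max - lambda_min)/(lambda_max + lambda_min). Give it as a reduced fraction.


lambda_max - lambda_min = 1.37 - 0.62 = 0.75.
lambda_max + lambda_min = 1.37 + 0.62 = 1.99.
delta = 0.75/1.99 = 75/199.

75/199


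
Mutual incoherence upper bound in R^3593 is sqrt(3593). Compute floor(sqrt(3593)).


59^2 = 3481 <= 3593 < 3600 = 60^2, so 59 <= sqrt(3593) < 60.
floor(sqrt(3593)) = 59.

59


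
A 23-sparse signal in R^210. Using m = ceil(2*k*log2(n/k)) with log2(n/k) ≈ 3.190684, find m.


log2(n/k) = log2(210/23) ≈ 3.190684.
2*k*log2(n/k) ≈ 2*23*3.190684 = 146.771464.
m = ceil(146.771464) = 147.

147


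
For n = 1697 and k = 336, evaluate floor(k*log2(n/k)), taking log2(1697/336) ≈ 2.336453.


log2(n/k) = log2(1697/336) ≈ 2.336453.
k*log2(n/k) ≈ 336*2.336453 = 785.048208.
floor(785.048208) = 785.

785


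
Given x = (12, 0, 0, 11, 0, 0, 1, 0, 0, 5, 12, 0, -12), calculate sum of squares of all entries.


Non-zero entries: [(0, 12), (3, 11), (6, 1), (9, 5), (10, 12), (12, -12)]
Squares: [144, 121, 1, 25, 144, 144]
||x||_2^2 = sum = 579.

579


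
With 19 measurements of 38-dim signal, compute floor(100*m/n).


100*m/n = 100*19/38 ≈ 50.0.
floor = 50.

50


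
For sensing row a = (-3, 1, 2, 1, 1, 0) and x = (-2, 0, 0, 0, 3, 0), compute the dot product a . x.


Non-zero terms: ['-3*-2', '1*3']
Products: [6, 3]
y = sum = 9.

9


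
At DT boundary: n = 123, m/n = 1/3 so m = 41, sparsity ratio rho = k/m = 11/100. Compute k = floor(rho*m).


m = 1/3*123 = 41.
rho = 11/100.
rho*m = 11/100*41 = 4.51.
k = floor(4.51) = 4.

4


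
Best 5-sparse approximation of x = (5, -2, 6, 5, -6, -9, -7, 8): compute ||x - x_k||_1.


Sorted |x_i| descending: [9, 8, 7, 6, 6, 5, 5, 2]
Keep top 5: [9, 8, 7, 6, 6]
Tail entries: [5, 5, 2]
L1 error = sum of tail = 12.

12


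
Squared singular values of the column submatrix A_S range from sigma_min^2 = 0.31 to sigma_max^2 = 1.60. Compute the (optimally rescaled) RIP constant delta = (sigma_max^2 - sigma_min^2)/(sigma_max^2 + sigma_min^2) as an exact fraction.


lambda_max - lambda_min = 1.60 - 0.31 = 1.29.
lambda_max + lambda_min = 1.60 + 0.31 = 1.91.
delta = 1.29/1.91 = 129/191.

129/191


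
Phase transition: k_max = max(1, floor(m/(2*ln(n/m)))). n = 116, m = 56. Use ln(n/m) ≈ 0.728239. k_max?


n/m = 116/56 = 29/14.
ln(n/m) ≈ 0.728239.
2*ln(n/m) ≈ 1.456478.
m/(2*ln(n/m)) ≈ 56/1.456478 ≈ 38.4489.
floor = 38.
k_max = max(1, 38) = 38.

38


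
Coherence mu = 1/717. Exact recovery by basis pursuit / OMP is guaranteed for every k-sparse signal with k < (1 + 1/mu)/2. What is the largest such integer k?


1/mu = 717.
1 + 1/mu = 718.
(1 + 1/mu)/2 = 359 is an integer and the inequality is strict, so k_max = 359 - 1 = 358.

358


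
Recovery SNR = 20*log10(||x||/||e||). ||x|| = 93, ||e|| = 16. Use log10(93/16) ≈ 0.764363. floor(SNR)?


||x||/||e|| = 93/16.
log10(93/16) ≈ 0.764363.
20*log10(||x||/||e||) ≈ 20*0.764363 = 15.28726.
floor(15.28726) = 15.

15


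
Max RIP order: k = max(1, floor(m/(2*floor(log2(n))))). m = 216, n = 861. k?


floor(log2(861)) = 9.
2*9 = 18.
m/(2*floor(log2(n))) = 216/18 ≈ 12.0.
floor = 12.
k = max(1, 12) = 12.

12


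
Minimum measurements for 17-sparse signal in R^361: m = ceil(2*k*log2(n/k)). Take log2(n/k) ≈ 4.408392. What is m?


log2(n/k) = log2(361/17) ≈ 4.408392.
2*k*log2(n/k) ≈ 2*17*4.408392 = 149.885328.
m = ceil(149.885328) = 150.

150


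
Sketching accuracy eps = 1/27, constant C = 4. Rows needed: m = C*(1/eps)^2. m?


1/eps = 27.
(1/eps)^2 = 729.
m = 4*729 = 2916.

2916


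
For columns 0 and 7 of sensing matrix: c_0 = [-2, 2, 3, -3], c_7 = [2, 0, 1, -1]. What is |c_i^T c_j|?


Inner product: -2*2 + 2*0 + 3*1 + -3*-1
Products: [-4, 0, 3, 3]
Sum = 2.
|dot| = 2.

2


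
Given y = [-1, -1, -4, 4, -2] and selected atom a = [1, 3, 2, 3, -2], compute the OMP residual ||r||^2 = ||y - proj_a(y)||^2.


a^T a = 27.
a^T y = 4.
coeff = 4/27 = 4/27.
||r||^2 = 1010/27.

1010/27


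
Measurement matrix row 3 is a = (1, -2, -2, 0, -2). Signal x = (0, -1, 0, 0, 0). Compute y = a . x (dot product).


Non-zero terms: ['-2*-1']
Products: [2]
y = sum = 2.

2


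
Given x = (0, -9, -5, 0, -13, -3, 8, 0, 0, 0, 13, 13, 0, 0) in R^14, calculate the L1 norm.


Non-zero entries: [(1, -9), (2, -5), (4, -13), (5, -3), (6, 8), (10, 13), (11, 13)]
Absolute values: [9, 5, 13, 3, 8, 13, 13]
||x||_1 = sum = 64.

64


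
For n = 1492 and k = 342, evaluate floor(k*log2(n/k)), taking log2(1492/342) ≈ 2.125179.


log2(n/k) = log2(1492/342) ≈ 2.125179.
k*log2(n/k) ≈ 342*2.125179 = 726.811218.
floor(726.811218) = 726.

726


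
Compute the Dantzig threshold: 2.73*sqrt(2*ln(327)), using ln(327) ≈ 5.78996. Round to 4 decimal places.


ln(327) ≈ 5.78996.
2*ln(n) ≈ 11.57992.
sqrt(2*ln(n)) ≈ sqrt(11.57992) ≈ 3.402928.
threshold ≈ 2.73*3.402928 = 9.28999344 ≈ 9.2900.

9.2900


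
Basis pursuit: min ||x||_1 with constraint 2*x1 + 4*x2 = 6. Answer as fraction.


Axis intercepts:
  x1 = 3, x2 = 0: L1 = 3
  x1 = 0, x2 = 3/2: L1 = 3/2
x* = (0, 3/2)
||x*||_1 = 3/2.

3/2


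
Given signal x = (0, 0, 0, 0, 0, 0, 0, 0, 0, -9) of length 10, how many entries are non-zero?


Non-zero positions: [9].
Sparsity = 1.

1


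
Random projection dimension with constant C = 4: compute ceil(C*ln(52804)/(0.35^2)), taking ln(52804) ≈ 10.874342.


ln(52804) ≈ 10.874342.
eps^2 = 0.35^2 = 0.1225.
C*ln(N)/eps^2 ≈ 4*10.874342/0.1225 ≈ 355.0806.
m = ceil(355.0806) = 356.

356


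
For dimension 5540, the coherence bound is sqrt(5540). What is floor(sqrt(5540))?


74^2 = 5476 <= 5540 < 5625 = 75^2, so 74 <= sqrt(5540) < 75.
floor(sqrt(5540)) = 74.

74


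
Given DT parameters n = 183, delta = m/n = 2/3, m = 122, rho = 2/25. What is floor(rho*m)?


m = 2/3*183 = 122.
rho = 2/25.
rho*m = 2/25*122 = 9.76.
k = floor(9.76) = 9.

9


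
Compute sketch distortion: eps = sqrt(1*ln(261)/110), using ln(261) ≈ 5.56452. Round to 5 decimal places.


ln(261) ≈ 5.56452.
1*ln(N)/m ≈ 1*5.56452/110 ≈ 0.05058655.
eps = sqrt(0.05058655) ≈ 0.2249145 ≈ 0.22491.

0.22491


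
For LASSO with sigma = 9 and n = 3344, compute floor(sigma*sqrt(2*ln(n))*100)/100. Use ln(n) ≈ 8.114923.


ln(3344) ≈ 8.114923.
2*ln(n) ≈ 16.229846.
sqrt(2*ln(n)) ≈ sqrt(16.229846) ≈ 4.028628.
lambda ≈ 9*4.028628 = 36.257652.
floor(lambda*100)/100 = 36.25.

36.25


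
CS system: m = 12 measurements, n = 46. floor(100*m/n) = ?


100*m/n = 100*12/46 ≈ 26.087.
floor = 26.

26


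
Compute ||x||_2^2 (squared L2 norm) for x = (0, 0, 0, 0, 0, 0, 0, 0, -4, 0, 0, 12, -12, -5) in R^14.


Non-zero entries: [(8, -4), (11, 12), (12, -12), (13, -5)]
Squares: [16, 144, 144, 25]
||x||_2^2 = sum = 329.

329


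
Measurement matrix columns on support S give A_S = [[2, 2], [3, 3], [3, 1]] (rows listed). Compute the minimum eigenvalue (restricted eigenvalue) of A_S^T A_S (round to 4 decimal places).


A_S^T A_S = [[22, 16], [16, 14]].
trace = 36.
det = 52.
disc = trace^2 - 4*det = 1296 - 4*52 = 1088.
sqrt(1088) ≈ 32.984845.
lam_min = (36 - sqrt(1088))/2 ≈ (36 - 32.984845)/2 = 1.5075775 ≈ 1.5076.

1.5076


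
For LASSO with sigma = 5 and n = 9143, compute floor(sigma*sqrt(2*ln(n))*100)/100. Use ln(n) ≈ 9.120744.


ln(9143) ≈ 9.120744.
2*ln(n) ≈ 18.241488.
sqrt(2*ln(n)) ≈ sqrt(18.241488) ≈ 4.271006.
lambda ≈ 5*4.271006 = 21.35503.
floor(lambda*100)/100 = 21.35.

21.35


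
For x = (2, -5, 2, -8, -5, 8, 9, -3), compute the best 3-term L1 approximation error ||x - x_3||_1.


Sorted |x_i| descending: [9, 8, 8, 5, 5, 3, 2, 2]
Keep top 3: [9, 8, 8]
Tail entries: [5, 5, 3, 2, 2]
L1 error = sum of tail = 17.

17


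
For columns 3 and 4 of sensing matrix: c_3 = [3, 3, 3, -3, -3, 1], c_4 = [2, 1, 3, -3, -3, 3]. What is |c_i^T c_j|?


Inner product: 3*2 + 3*1 + 3*3 + -3*-3 + -3*-3 + 1*3
Products: [6, 3, 9, 9, 9, 3]
Sum = 39.
|dot| = 39.

39


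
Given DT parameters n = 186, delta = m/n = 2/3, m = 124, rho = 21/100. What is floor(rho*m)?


m = 2/3*186 = 124.
rho = 21/100.
rho*m = 21/100*124 = 26.04.
k = floor(26.04) = 26.

26


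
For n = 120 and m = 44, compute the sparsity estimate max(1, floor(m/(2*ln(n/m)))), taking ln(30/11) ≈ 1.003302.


n/m = 120/44 = 30/11.
ln(n/m) ≈ 1.003302.
2*ln(n/m) ≈ 2.006604.
m/(2*ln(n/m)) ≈ 44/2.006604 ≈ 21.9276.
floor = 21.
k_max = max(1, 21) = 21.

21


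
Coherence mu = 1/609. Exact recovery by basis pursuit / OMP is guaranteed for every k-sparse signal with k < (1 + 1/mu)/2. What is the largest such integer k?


1/mu = 609.
1 + 1/mu = 610.
(1 + 1/mu)/2 = 305 is an integer and the inequality is strict, so k_max = 305 - 1 = 304.

304


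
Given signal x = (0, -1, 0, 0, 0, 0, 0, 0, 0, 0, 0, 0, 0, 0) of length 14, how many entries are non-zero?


Non-zero positions: [1].
Sparsity = 1.

1


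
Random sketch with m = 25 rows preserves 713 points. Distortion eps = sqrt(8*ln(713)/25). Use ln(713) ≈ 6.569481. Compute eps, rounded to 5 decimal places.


ln(713) ≈ 6.569481.
8*ln(N)/m ≈ 8*6.569481/25 ≈ 2.10223392.
eps = sqrt(2.10223392) ≈ 1.4499082 ≈ 1.44991.

1.44991


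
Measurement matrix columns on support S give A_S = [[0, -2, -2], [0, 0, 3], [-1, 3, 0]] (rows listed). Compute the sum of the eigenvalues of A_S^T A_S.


Sum of eigenvalues of A_S^T A_S = trace(A_S^T A_S) = sum of squared column norms of A_S.
A_S^T A_S diagonal: [1, 13, 13].
trace = 1 + 13 + 13 = 27.

27


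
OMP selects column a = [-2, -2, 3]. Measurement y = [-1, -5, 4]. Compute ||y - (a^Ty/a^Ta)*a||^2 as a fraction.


a^T a = 17.
a^T y = 24.
coeff = 24/17 = 24/17.
||r||^2 = 138/17.

138/17


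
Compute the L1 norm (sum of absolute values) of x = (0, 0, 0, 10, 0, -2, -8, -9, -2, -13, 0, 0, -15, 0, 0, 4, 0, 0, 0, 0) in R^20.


Non-zero entries: [(3, 10), (5, -2), (6, -8), (7, -9), (8, -2), (9, -13), (12, -15), (15, 4)]
Absolute values: [10, 2, 8, 9, 2, 13, 15, 4]
||x||_1 = sum = 63.

63


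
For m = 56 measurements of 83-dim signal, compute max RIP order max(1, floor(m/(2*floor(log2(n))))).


floor(log2(83)) = 6.
2*6 = 12.
m/(2*floor(log2(n))) = 56/12 ≈ 4.6667.
floor = 4.
k = max(1, 4) = 4.

4


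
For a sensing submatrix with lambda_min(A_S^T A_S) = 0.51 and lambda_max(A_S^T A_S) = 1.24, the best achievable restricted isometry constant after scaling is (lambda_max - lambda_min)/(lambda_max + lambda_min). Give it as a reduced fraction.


lambda_max - lambda_min = 1.24 - 0.51 = 0.73.
lambda_max + lambda_min = 1.24 + 0.51 = 1.75.
delta = 0.73/1.75 = 73/175.

73/175


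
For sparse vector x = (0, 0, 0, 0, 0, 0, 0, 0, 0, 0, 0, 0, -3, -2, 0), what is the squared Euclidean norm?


Non-zero entries: [(12, -3), (13, -2)]
Squares: [9, 4]
||x||_2^2 = sum = 13.

13


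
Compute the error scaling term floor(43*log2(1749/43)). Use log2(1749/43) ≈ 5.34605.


log2(n/k) = log2(1749/43) ≈ 5.34605.
k*log2(n/k) ≈ 43*5.34605 = 229.88015.
floor(229.88015) = 229.

229


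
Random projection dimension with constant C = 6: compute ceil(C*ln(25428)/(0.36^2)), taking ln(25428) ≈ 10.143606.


ln(25428) ≈ 10.143606.
eps^2 = 0.36^2 = 0.1296.
C*ln(N)/eps^2 ≈ 6*10.143606/0.1296 ≈ 469.6114.
m = ceil(469.6114) = 470.

470


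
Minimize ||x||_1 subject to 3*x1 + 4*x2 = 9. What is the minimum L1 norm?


Axis intercepts:
  x1 = 3, x2 = 0: L1 = 3
  x1 = 0, x2 = 9/4: L1 = 9/4
x* = (0, 9/4)
||x*||_1 = 9/4.

9/4


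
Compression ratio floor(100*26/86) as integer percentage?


100*m/n = 100*26/86 ≈ 30.2326.
floor = 30.

30


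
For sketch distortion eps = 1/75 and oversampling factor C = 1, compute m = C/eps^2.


1/eps = 75.
(1/eps)^2 = 5625.
m = 1*5625 = 5625.

5625


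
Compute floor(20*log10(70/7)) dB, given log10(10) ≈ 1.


||x||/||e|| = 70/7 = 10.
log10(10) ≈ 1.
20*log10(||x||/||e||) ≈ 20*1 = 20.
floor(20) = 20.

20


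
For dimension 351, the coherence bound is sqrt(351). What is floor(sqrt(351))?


18^2 = 324 <= 351 < 361 = 19^2, so 18 <= sqrt(351) < 19.
floor(sqrt(351)) = 18.

18


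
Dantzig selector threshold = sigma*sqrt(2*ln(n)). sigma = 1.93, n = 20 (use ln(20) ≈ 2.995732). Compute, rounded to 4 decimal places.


ln(20) ≈ 2.995732.
2*ln(n) ≈ 5.991464.
sqrt(2*ln(n)) ≈ sqrt(5.991464) ≈ 2.447747.
threshold ≈ 1.93*2.447747 = 4.72415171 ≈ 4.7242.

4.7242


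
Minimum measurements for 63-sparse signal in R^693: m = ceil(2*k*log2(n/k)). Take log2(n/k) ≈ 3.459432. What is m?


log2(n/k) = log2(693/63) ≈ 3.459432.
2*k*log2(n/k) ≈ 2*63*3.459432 = 435.888432.
m = ceil(435.888432) = 436.

436


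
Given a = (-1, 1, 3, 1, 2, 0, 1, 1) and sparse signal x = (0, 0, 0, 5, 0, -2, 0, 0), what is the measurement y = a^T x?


Non-zero terms: ['1*5', '0*-2']
Products: [5, 0]
y = sum = 5.

5


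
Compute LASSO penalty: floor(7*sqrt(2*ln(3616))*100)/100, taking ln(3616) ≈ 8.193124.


ln(3616) ≈ 8.193124.
2*ln(n) ≈ 16.386248.
sqrt(2*ln(n)) ≈ sqrt(16.386248) ≈ 4.047993.
lambda ≈ 7*4.047993 = 28.335951.
floor(lambda*100)/100 = 28.33.

28.33


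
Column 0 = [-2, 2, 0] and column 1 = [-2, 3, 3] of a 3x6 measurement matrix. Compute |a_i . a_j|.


Inner product: -2*-2 + 2*3 + 0*3
Products: [4, 6, 0]
Sum = 10.
|dot| = 10.

10


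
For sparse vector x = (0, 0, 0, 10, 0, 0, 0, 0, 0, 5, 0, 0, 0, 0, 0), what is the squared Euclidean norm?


Non-zero entries: [(3, 10), (9, 5)]
Squares: [100, 25]
||x||_2^2 = sum = 125.

125


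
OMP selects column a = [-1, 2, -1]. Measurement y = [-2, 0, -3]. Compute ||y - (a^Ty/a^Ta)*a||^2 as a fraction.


a^T a = 6.
a^T y = 5.
coeff = 5/6 = 5/6.
||r||^2 = 53/6.

53/6


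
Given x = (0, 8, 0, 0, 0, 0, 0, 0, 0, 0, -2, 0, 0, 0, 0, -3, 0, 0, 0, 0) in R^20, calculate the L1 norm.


Non-zero entries: [(1, 8), (10, -2), (15, -3)]
Absolute values: [8, 2, 3]
||x||_1 = sum = 13.

13


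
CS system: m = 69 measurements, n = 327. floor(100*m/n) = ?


100*m/n = 100*69/327 ≈ 21.1009.
floor = 21.

21


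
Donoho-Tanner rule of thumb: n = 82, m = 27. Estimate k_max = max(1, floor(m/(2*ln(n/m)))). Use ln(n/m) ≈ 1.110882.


n/m = 82/27.
ln(n/m) ≈ 1.110882.
2*ln(n/m) ≈ 2.221764.
m/(2*ln(n/m)) ≈ 27/2.221764 ≈ 12.1525.
floor = 12.
k_max = max(1, 12) = 12.

12


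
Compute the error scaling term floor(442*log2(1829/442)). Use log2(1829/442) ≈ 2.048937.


log2(n/k) = log2(1829/442) ≈ 2.048937.
k*log2(n/k) ≈ 442*2.048937 = 905.630154.
floor(905.630154) = 905.

905


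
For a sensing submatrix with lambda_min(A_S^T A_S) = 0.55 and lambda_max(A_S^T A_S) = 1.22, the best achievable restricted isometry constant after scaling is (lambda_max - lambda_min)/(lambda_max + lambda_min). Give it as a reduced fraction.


lambda_max - lambda_min = 1.22 - 0.55 = 0.67.
lambda_max + lambda_min = 1.22 + 0.55 = 1.77.
delta = 0.67/1.77 = 67/177.

67/177


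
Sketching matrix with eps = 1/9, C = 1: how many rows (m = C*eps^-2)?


1/eps = 9.
(1/eps)^2 = 81.
m = 1*81 = 81.

81


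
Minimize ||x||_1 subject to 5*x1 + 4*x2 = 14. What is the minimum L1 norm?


Axis intercepts:
  x1 = 14/5, x2 = 0: L1 = 14/5
  x1 = 0, x2 = 7/2: L1 = 7/2
x* = (14/5, 0)
||x*||_1 = 14/5.

14/5


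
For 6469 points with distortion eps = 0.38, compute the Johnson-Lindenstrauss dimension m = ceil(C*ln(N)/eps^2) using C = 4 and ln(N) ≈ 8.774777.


ln(6469) ≈ 8.774777.
eps^2 = 0.38^2 = 0.1444.
C*ln(N)/eps^2 ≈ 4*8.774777/0.1444 ≈ 243.0686.
m = ceil(243.0686) = 244.

244


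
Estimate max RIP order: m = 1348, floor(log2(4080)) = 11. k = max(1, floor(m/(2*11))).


floor(log2(4080)) = 11.
2*11 = 22.
m/(2*floor(log2(n))) = 1348/22 ≈ 61.2727.
floor = 61.
k = max(1, 61) = 61.

61


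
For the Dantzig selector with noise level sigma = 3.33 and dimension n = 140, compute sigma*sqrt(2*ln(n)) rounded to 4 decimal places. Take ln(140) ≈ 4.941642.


ln(140) ≈ 4.941642.
2*ln(n) ≈ 9.883284.
sqrt(2*ln(n)) ≈ sqrt(9.883284) ≈ 3.143769.
threshold ≈ 3.33*3.143769 = 10.46875077 ≈ 10.4688.

10.4688


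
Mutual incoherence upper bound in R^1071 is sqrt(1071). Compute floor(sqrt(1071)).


32^2 = 1024 <= 1071 < 1089 = 33^2, so 32 <= sqrt(1071) < 33.
floor(sqrt(1071)) = 32.

32


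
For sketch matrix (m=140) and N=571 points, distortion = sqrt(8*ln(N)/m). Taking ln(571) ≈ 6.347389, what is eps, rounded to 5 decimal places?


ln(571) ≈ 6.347389.
8*ln(N)/m ≈ 8*6.347389/140 ≈ 0.36270794.
eps = sqrt(0.36270794) ≈ 0.6022524 ≈ 0.60225.

0.60225


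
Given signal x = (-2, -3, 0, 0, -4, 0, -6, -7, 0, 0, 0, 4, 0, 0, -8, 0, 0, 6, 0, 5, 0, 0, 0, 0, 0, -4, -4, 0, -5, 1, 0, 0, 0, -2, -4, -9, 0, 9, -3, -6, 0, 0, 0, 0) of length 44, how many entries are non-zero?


Non-zero positions: [0, 1, 4, 6, 7, 11, 14, 17, 19, 25, 26, 28, 29, 33, 34, 35, 37, 38, 39].
Sparsity = 19.

19


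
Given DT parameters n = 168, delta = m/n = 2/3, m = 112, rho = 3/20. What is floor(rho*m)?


m = 2/3*168 = 112.
rho = 3/20.
rho*m = 3/20*112 = 16.8.
k = floor(16.8) = 16.

16


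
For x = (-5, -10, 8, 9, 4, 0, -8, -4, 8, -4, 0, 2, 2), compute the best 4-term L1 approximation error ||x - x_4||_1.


Sorted |x_i| descending: [10, 9, 8, 8, 8, 5, 4, 4, 4, 2, 2, 0, 0]
Keep top 4: [10, 9, 8, 8]
Tail entries: [8, 5, 4, 4, 4, 2, 2, 0, 0]
L1 error = sum of tail = 29.

29


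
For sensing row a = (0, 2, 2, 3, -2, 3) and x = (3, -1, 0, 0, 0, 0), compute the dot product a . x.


Non-zero terms: ['0*3', '2*-1']
Products: [0, -2]
y = sum = -2.

-2


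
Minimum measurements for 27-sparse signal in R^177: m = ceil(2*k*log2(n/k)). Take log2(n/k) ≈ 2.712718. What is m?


log2(n/k) = log2(177/27) ≈ 2.712718.
2*k*log2(n/k) ≈ 2*27*2.712718 = 146.486772.
m = ceil(146.486772) = 147.

147


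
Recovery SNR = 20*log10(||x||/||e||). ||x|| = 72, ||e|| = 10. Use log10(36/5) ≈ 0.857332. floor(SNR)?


||x||/||e|| = 72/10 = 36/5.
log10(36/5) ≈ 0.857332.
20*log10(||x||/||e||) ≈ 20*0.857332 = 17.14664.
floor(17.14664) = 17.

17


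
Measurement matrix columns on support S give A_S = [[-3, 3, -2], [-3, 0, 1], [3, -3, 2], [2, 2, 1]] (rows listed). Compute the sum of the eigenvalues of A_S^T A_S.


Sum of eigenvalues of A_S^T A_S = trace(A_S^T A_S) = sum of squared column norms of A_S.
A_S^T A_S diagonal: [31, 22, 10].
trace = 31 + 22 + 10 = 63.

63


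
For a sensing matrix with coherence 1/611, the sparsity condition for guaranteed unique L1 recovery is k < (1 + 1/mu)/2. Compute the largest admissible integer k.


1/mu = 611.
1 + 1/mu = 612.
(1 + 1/mu)/2 = 306 is an integer and the inequality is strict, so k_max = 306 - 1 = 305.

305


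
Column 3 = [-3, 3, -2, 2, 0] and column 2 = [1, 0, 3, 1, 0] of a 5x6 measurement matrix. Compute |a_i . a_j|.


Inner product: -3*1 + 3*0 + -2*3 + 2*1 + 0*0
Products: [-3, 0, -6, 2, 0]
Sum = -7.
|dot| = 7.

7


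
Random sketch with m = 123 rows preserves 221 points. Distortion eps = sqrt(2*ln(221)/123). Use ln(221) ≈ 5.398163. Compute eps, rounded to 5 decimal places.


ln(221) ≈ 5.398163.
2*ln(N)/m ≈ 2*5.398163/123 ≈ 0.08777501.
eps = sqrt(0.08777501) ≈ 0.2962685 ≈ 0.29627.

0.29627


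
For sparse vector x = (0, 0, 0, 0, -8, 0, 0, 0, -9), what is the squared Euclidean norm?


Non-zero entries: [(4, -8), (8, -9)]
Squares: [64, 81]
||x||_2^2 = sum = 145.

145


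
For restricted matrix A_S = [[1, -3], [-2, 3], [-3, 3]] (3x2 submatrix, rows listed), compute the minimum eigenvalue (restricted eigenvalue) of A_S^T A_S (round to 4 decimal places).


A_S^T A_S = [[14, -18], [-18, 27]].
trace = 41.
det = 54.
disc = trace^2 - 4*det = 1681 - 4*54 = 1465.
sqrt(1465) ≈ 38.275318.
lam_min = (41 - sqrt(1465))/2 ≈ (41 - 38.275318)/2 = 1.362341 ≈ 1.3623.

1.3623


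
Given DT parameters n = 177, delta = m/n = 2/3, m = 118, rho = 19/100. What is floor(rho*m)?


m = 2/3*177 = 118.
rho = 19/100.
rho*m = 19/100*118 = 22.42.
k = floor(22.42) = 22.

22


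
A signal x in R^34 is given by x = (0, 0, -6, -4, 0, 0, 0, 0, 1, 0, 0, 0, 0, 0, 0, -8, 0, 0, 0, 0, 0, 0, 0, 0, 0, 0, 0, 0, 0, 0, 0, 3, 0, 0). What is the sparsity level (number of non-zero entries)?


Non-zero positions: [2, 3, 8, 15, 31].
Sparsity = 5.

5


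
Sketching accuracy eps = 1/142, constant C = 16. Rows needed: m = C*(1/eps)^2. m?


1/eps = 142.
(1/eps)^2 = 20164.
m = 16*20164 = 322624.

322624


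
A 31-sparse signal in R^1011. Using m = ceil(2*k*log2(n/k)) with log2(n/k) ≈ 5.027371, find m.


log2(n/k) = log2(1011/31) ≈ 5.027371.
2*k*log2(n/k) ≈ 2*31*5.027371 = 311.697002.
m = ceil(311.697002) = 312.

312


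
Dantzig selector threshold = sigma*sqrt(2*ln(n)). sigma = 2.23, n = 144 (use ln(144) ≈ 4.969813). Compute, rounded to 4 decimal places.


ln(144) ≈ 4.969813.
2*ln(n) ≈ 9.939626.
sqrt(2*ln(n)) ≈ sqrt(9.939626) ≈ 3.152717.
threshold ≈ 2.23*3.152717 = 7.03055891 ≈ 7.0306.

7.0306


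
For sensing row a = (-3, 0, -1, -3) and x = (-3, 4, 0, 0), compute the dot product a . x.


Non-zero terms: ['-3*-3', '0*4']
Products: [9, 0]
y = sum = 9.

9


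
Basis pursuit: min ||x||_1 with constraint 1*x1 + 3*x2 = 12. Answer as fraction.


Axis intercepts:
  x1 = 12, x2 = 0: L1 = 12
  x1 = 0, x2 = 4: L1 = 4
x* = (0, 4)
||x*||_1 = 4.

4


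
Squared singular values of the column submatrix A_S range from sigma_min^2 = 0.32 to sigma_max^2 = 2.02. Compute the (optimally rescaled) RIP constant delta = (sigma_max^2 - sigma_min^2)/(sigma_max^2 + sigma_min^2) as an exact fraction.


lambda_max - lambda_min = 2.02 - 0.32 = 1.70.
lambda_max + lambda_min = 2.02 + 0.32 = 2.34.
delta = 1.70/2.34 = 170/234 = 85/117.

85/117


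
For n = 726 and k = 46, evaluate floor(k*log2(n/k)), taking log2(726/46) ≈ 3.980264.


log2(n/k) = log2(726/46) ≈ 3.980264.
k*log2(n/k) ≈ 46*3.980264 = 183.092144.
floor(183.092144) = 183.

183


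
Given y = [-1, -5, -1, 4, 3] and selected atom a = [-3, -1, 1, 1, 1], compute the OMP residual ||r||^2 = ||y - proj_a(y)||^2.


a^T a = 13.
a^T y = 14.
coeff = 14/13 = 14/13.
||r||^2 = 480/13.

480/13


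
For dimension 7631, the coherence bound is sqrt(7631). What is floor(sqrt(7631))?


87^2 = 7569 <= 7631 < 7744 = 88^2, so 87 <= sqrt(7631) < 88.
floor(sqrt(7631)) = 87.

87


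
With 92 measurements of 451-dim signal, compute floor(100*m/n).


100*m/n = 100*92/451 ≈ 20.3991.
floor = 20.

20


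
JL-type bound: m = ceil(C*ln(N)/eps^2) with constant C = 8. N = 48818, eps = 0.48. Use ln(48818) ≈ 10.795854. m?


ln(48818) ≈ 10.795854.
eps^2 = 0.48^2 = 0.2304.
C*ln(N)/eps^2 ≈ 8*10.795854/0.2304 ≈ 374.856.
m = ceil(374.856) = 375.

375


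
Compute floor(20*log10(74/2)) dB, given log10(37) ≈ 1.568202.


||x||/||e|| = 74/2 = 37.
log10(37) ≈ 1.568202.
20*log10(||x||/||e||) ≈ 20*1.568202 = 31.36404.
floor(31.36404) = 31.

31


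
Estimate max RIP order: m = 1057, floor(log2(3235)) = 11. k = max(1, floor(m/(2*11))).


floor(log2(3235)) = 11.
2*11 = 22.
m/(2*floor(log2(n))) = 1057/22 ≈ 48.0455.
floor = 48.
k = max(1, 48) = 48.

48


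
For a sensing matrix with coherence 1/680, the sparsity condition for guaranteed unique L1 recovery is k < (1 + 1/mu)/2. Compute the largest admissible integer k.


1/mu = 680.
1 + 1/mu = 681.
(1 + 1/mu)/2 = 340.5 is not an integer, so k_max = floor(340.5) = 340.

340


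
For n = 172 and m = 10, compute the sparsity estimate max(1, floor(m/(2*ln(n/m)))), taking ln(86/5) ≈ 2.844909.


n/m = 172/10 = 86/5.
ln(n/m) ≈ 2.844909.
2*ln(n/m) ≈ 5.689818.
m/(2*ln(n/m)) ≈ 10/5.689818 ≈ 1.7575.
floor = 1.
k_max = max(1, 1) = 1.

1


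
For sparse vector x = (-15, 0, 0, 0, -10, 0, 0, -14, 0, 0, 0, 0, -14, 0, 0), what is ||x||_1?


Non-zero entries: [(0, -15), (4, -10), (7, -14), (12, -14)]
Absolute values: [15, 10, 14, 14]
||x||_1 = sum = 53.

53


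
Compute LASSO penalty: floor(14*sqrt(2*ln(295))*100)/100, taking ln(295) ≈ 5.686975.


ln(295) ≈ 5.686975.
2*ln(n) ≈ 11.37395.
sqrt(2*ln(n)) ≈ sqrt(11.37395) ≈ 3.372529.
lambda ≈ 14*3.372529 = 47.215406.
floor(lambda*100)/100 = 47.21.

47.21


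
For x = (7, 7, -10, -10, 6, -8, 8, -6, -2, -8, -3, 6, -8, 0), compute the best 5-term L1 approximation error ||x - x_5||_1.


Sorted |x_i| descending: [10, 10, 8, 8, 8, 8, 7, 7, 6, 6, 6, 3, 2, 0]
Keep top 5: [10, 10, 8, 8, 8]
Tail entries: [8, 7, 7, 6, 6, 6, 3, 2, 0]
L1 error = sum of tail = 45.

45


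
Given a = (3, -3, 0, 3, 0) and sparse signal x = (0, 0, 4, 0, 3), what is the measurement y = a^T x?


Non-zero terms: ['0*4', '0*3']
Products: [0, 0]
y = sum = 0.

0


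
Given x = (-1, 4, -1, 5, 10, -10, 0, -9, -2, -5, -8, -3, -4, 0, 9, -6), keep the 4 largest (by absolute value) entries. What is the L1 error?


Sorted |x_i| descending: [10, 10, 9, 9, 8, 6, 5, 5, 4, 4, 3, 2, 1, 1, 0, 0]
Keep top 4: [10, 10, 9, 9]
Tail entries: [8, 6, 5, 5, 4, 4, 3, 2, 1, 1, 0, 0]
L1 error = sum of tail = 39.

39


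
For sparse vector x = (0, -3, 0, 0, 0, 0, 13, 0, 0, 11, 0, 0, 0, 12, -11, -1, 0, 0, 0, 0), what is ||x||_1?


Non-zero entries: [(1, -3), (6, 13), (9, 11), (13, 12), (14, -11), (15, -1)]
Absolute values: [3, 13, 11, 12, 11, 1]
||x||_1 = sum = 51.

51


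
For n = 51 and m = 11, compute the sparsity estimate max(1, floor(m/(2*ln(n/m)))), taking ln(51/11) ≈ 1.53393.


n/m = 51/11.
ln(n/m) ≈ 1.53393.
2*ln(n/m) ≈ 3.06786.
m/(2*ln(n/m)) ≈ 11/3.06786 ≈ 3.5856.
floor = 3.
k_max = max(1, 3) = 3.

3


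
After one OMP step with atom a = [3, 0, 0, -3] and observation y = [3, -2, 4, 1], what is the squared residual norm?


a^T a = 18.
a^T y = 6.
coeff = 6/18 = 1/3.
||r||^2 = 28.

28


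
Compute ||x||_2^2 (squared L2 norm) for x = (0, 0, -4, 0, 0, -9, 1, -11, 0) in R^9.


Non-zero entries: [(2, -4), (5, -9), (6, 1), (7, -11)]
Squares: [16, 81, 1, 121]
||x||_2^2 = sum = 219.

219


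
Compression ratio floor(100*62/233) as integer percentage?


100*m/n = 100*62/233 ≈ 26.6094.
floor = 26.

26


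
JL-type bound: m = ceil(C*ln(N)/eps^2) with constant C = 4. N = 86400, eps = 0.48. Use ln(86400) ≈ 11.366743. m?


ln(86400) ≈ 11.366743.
eps^2 = 0.48^2 = 0.2304.
C*ln(N)/eps^2 ≈ 4*11.366743/0.2304 ≈ 197.3393.
m = ceil(197.3393) = 198.

198


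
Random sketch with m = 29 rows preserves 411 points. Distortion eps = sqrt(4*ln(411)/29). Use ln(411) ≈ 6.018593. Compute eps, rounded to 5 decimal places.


ln(411) ≈ 6.018593.
4*ln(N)/m ≈ 4*6.018593/29 ≈ 0.83015076.
eps = sqrt(0.83015076) ≈ 0.9111261 ≈ 0.91113.

0.91113


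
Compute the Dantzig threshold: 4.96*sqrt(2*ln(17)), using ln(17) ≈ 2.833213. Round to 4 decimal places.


ln(17) ≈ 2.833213.
2*ln(n) ≈ 5.666426.
sqrt(2*ln(n)) ≈ sqrt(5.666426) ≈ 2.380426.
threshold ≈ 4.96*2.380426 = 11.80691296 ≈ 11.8069.

11.8069


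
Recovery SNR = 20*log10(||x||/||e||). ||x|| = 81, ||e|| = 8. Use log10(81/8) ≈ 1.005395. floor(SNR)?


||x||/||e|| = 81/8.
log10(81/8) ≈ 1.005395.
20*log10(||x||/||e||) ≈ 20*1.005395 = 20.1079.
floor(20.1079) = 20.

20


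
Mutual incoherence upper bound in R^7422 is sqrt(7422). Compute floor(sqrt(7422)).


86^2 = 7396 <= 7422 < 7569 = 87^2, so 86 <= sqrt(7422) < 87.
floor(sqrt(7422)) = 86.

86


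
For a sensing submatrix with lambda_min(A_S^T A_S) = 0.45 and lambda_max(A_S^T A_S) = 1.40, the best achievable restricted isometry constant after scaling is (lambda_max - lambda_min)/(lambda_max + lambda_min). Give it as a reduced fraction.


lambda_max - lambda_min = 1.40 - 0.45 = 0.95.
lambda_max + lambda_min = 1.40 + 0.45 = 1.85.
delta = 0.95/1.85 = 95/185 = 19/37.

19/37


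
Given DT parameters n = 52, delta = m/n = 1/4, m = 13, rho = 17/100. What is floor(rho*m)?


m = 1/4*52 = 13.
rho = 17/100.
rho*m = 17/100*13 = 2.21.
k = floor(2.21) = 2.

2


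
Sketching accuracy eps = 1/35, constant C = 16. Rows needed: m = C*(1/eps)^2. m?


1/eps = 35.
(1/eps)^2 = 1225.
m = 16*1225 = 19600.

19600


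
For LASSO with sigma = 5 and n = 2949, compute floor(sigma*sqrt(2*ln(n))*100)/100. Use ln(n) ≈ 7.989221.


ln(2949) ≈ 7.989221.
2*ln(n) ≈ 15.978442.
sqrt(2*ln(n)) ≈ sqrt(15.978442) ≈ 3.997304.
lambda ≈ 5*3.997304 = 19.98652.
floor(lambda*100)/100 = 19.98.

19.98


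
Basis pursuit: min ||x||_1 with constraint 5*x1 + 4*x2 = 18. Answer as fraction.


Axis intercepts:
  x1 = 18/5, x2 = 0: L1 = 18/5
  x1 = 0, x2 = 9/2: L1 = 9/2
x* = (18/5, 0)
||x*||_1 = 18/5.

18/5


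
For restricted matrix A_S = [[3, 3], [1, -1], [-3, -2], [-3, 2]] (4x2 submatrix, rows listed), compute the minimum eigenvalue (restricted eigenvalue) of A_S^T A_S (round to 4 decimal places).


A_S^T A_S = [[28, 8], [8, 18]].
trace = 46.
det = 440.
disc = trace^2 - 4*det = 2116 - 4*440 = 356.
sqrt(356) ≈ 18.867962.
lam_min = (46 - sqrt(356))/2 ≈ (46 - 18.867962)/2 = 13.566019 ≈ 13.5660.

13.5660


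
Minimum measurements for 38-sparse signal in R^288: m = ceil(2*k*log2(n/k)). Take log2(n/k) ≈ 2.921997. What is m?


log2(n/k) = log2(288/38) ≈ 2.921997.
2*k*log2(n/k) ≈ 2*38*2.921997 = 222.071772.
m = ceil(222.071772) = 223.

223


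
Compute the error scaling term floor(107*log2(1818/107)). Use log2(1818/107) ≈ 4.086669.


log2(n/k) = log2(1818/107) ≈ 4.086669.
k*log2(n/k) ≈ 107*4.086669 = 437.273583.
floor(437.273583) = 437.

437


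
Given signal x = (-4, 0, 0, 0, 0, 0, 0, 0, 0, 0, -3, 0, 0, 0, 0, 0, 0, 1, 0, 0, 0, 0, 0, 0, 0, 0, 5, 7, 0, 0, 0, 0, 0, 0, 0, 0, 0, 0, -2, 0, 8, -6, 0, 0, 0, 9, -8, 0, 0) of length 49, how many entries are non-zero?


Non-zero positions: [0, 10, 17, 26, 27, 38, 40, 41, 45, 46].
Sparsity = 10.

10


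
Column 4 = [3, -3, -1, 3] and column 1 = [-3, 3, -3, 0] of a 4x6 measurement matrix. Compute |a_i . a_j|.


Inner product: 3*-3 + -3*3 + -1*-3 + 3*0
Products: [-9, -9, 3, 0]
Sum = -15.
|dot| = 15.

15


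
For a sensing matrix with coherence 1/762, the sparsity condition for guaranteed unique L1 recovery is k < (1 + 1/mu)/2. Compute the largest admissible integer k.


1/mu = 762.
1 + 1/mu = 763.
(1 + 1/mu)/2 = 381.5 is not an integer, so k_max = floor(381.5) = 381.

381


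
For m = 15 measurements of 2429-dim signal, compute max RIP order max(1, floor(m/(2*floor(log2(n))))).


floor(log2(2429)) = 11.
2*11 = 22.
m/(2*floor(log2(n))) = 15/22 ≈ 0.6818.
floor = 0.
k = max(1, 0) = 1.

1


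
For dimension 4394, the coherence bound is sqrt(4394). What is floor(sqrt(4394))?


66^2 = 4356 <= 4394 < 4489 = 67^2, so 66 <= sqrt(4394) < 67.
floor(sqrt(4394)) = 66.

66


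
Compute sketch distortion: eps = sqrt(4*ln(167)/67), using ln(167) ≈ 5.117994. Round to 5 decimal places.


ln(167) ≈ 5.117994.
4*ln(N)/m ≈ 4*5.117994/67 ≈ 0.30555188.
eps = sqrt(0.30555188) ≈ 0.5527675 ≈ 0.55277.

0.55277


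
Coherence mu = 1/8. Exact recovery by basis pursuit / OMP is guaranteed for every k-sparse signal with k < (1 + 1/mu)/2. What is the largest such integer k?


1/mu = 8.
1 + 1/mu = 9.
(1 + 1/mu)/2 = 4.5 is not an integer, so k_max = floor(4.5) = 4.

4


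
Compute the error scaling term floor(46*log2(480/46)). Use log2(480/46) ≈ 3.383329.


log2(n/k) = log2(480/46) ≈ 3.383329.
k*log2(n/k) ≈ 46*3.383329 = 155.633134.
floor(155.633134) = 155.

155


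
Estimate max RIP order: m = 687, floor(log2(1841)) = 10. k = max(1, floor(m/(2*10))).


floor(log2(1841)) = 10.
2*10 = 20.
m/(2*floor(log2(n))) = 687/20 ≈ 34.35.
floor = 34.
k = max(1, 34) = 34.

34


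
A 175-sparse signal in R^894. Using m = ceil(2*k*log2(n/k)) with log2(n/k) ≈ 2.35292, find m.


log2(n/k) = log2(894/175) ≈ 2.35292.
2*k*log2(n/k) ≈ 2*175*2.35292 = 823.522.
m = ceil(823.522) = 824.

824


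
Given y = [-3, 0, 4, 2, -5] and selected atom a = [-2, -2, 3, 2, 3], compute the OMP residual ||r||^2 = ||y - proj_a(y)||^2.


a^T a = 30.
a^T y = 7.
coeff = 7/30 = 7/30.
||r||^2 = 1571/30.

1571/30


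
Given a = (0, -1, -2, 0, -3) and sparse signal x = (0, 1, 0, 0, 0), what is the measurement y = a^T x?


Non-zero terms: ['-1*1']
Products: [-1]
y = sum = -1.

-1


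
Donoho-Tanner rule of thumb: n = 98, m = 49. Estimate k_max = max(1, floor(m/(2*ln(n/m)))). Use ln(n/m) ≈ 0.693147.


n/m = 98/49 = 2.
ln(n/m) ≈ 0.693147.
2*ln(n/m) ≈ 1.386294.
m/(2*ln(n/m)) ≈ 49/1.386294 ≈ 35.346.
floor = 35.
k_max = max(1, 35) = 35.

35


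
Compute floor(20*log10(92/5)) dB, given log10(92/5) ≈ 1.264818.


||x||/||e|| = 92/5.
log10(92/5) ≈ 1.264818.
20*log10(||x||/||e||) ≈ 20*1.264818 = 25.29636.
floor(25.29636) = 25.

25


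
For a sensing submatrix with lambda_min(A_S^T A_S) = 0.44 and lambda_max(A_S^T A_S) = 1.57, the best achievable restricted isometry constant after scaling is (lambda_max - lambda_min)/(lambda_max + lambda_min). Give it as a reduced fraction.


lambda_max - lambda_min = 1.57 - 0.44 = 1.13.
lambda_max + lambda_min = 1.57 + 0.44 = 2.01.
delta = 1.13/2.01 = 113/201.

113/201


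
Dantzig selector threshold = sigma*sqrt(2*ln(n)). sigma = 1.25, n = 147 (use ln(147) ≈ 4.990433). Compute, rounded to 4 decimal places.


ln(147) ≈ 4.990433.
2*ln(n) ≈ 9.980866.
sqrt(2*ln(n)) ≈ sqrt(9.980866) ≈ 3.159251.
threshold ≈ 1.25*3.159251 = 3.94906375 ≈ 3.9491.

3.9491


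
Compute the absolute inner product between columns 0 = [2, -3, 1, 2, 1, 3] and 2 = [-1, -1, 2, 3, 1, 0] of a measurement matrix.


Inner product: 2*-1 + -3*-1 + 1*2 + 2*3 + 1*1 + 3*0
Products: [-2, 3, 2, 6, 1, 0]
Sum = 10.
|dot| = 10.

10


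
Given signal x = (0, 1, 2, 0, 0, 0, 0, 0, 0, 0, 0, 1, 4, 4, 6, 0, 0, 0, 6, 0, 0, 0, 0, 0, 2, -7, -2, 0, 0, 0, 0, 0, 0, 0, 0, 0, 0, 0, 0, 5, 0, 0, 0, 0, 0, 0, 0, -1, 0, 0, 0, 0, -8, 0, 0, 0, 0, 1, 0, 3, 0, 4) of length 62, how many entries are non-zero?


Non-zero positions: [1, 2, 11, 12, 13, 14, 18, 24, 25, 26, 39, 47, 52, 57, 59, 61].
Sparsity = 16.

16


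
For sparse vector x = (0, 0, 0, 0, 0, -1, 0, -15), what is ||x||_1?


Non-zero entries: [(5, -1), (7, -15)]
Absolute values: [1, 15]
||x||_1 = sum = 16.

16


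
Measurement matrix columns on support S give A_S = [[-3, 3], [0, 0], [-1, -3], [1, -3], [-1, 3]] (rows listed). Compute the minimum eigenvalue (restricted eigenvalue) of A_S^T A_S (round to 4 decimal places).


A_S^T A_S = [[12, -12], [-12, 36]].
trace = 48.
det = 288.
disc = trace^2 - 4*det = 2304 - 4*288 = 1152.
sqrt(1152) ≈ 33.941125.
lam_min = (48 - sqrt(1152))/2 ≈ (48 - 33.941125)/2 = 7.0294375 ≈ 7.0294.

7.0294


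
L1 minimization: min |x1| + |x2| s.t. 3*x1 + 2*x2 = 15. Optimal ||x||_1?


Axis intercepts:
  x1 = 5, x2 = 0: L1 = 5
  x1 = 0, x2 = 15/2: L1 = 15/2
x* = (5, 0)
||x*||_1 = 5.

5


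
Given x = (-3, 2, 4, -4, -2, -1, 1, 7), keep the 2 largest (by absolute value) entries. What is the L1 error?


Sorted |x_i| descending: [7, 4, 4, 3, 2, 2, 1, 1]
Keep top 2: [7, 4]
Tail entries: [4, 3, 2, 2, 1, 1]
L1 error = sum of tail = 13.

13


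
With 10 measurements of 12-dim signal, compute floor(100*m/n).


100*m/n = 100*10/12 ≈ 83.3333.
floor = 83.

83


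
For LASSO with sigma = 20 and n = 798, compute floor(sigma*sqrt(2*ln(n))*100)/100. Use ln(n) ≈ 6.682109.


ln(798) ≈ 6.682109.
2*ln(n) ≈ 13.364218.
sqrt(2*ln(n)) ≈ sqrt(13.364218) ≈ 3.65571.
lambda ≈ 20*3.65571 = 73.1142.
floor(lambda*100)/100 = 73.11.

73.11


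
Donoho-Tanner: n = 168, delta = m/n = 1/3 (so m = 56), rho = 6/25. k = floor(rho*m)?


m = 1/3*168 = 56.
rho = 6/25.
rho*m = 6/25*56 = 13.44.
k = floor(13.44) = 13.

13
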